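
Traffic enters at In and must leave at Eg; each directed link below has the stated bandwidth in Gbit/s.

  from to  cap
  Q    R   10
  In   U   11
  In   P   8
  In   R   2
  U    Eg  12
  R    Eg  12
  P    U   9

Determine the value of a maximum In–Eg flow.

14

Augment In→R→Eg: bottleneck 2, flow now 2.
Augment In→U→Eg: bottleneck 11, flow now 13.
Augment In→P→U→Eg: bottleneck 1, flow now 14.
No augmenting path remains; maximum flow = 14.
In the residual graph, reachable from In: {In, P, U}.
Min-cut edges: In→R (2), U→Eg (12); capacity 2 + 12 = 14.
This cut is saturated, so no flow can exceed 14.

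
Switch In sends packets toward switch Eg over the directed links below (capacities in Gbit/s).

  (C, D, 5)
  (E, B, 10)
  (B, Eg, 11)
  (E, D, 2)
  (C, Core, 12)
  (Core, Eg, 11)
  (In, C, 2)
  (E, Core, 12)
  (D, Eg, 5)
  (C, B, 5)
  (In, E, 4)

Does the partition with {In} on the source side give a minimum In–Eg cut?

Given cut capacity: 2 + 4 = 6.
Augment In→C→B→Eg: bottleneck 2, flow now 2.
Augment In→E→B→Eg: bottleneck 4, flow now 6.
No augmenting path remains; maximum flow = 6.
Cut capacity 6 equals the max flow, so it is a minimum cut.

Yes — it is a minimum cut (capacity 6).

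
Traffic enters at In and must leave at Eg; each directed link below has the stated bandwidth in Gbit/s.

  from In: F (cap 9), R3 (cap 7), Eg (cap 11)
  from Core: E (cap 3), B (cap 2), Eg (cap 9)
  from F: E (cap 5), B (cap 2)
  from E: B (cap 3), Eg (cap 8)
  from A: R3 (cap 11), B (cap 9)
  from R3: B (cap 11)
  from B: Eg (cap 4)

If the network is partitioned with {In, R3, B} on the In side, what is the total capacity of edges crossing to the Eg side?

Edges leaving {In, R3, B}: In→F (9), In→Eg (11), B→Eg (4).
Cut capacity = 9 + 11 + 4 = 24.

24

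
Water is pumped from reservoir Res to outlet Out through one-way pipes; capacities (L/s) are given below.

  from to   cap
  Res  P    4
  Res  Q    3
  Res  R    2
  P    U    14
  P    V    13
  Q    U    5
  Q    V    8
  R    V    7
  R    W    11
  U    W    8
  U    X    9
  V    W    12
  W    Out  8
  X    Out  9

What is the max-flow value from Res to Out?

9

Augment Res→R→W→Out: bottleneck 2, flow now 2.
Augment Res→P→U→W→Out: bottleneck 4, flow now 6.
Augment Res→Q→U→W→Out: bottleneck 2, flow now 8.
Augment Res→Q→U→X→Out: bottleneck 1, flow now 9.
No augmenting path remains; maximum flow = 9.
In the residual graph, reachable from Res: {Res}.
Min-cut edges: Res→P (4), Res→Q (3), Res→R (2); capacity 4 + 3 + 2 = 9.
This cut is saturated, so no flow can exceed 9.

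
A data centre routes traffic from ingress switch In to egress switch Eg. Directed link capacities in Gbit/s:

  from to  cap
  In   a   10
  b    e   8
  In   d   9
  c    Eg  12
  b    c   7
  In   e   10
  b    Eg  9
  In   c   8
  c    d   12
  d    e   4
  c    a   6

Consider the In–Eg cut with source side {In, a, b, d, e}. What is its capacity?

24

Edges leaving {In, a, b, d, e}: In→c (8), b→c (7), b→Eg (9).
Cut capacity = 8 + 7 + 9 = 24.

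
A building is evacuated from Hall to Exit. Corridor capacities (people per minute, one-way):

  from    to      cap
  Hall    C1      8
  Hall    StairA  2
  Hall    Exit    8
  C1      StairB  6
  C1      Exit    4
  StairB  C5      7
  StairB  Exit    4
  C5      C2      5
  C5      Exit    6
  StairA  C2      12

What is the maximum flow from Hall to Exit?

Augment Hall→Exit: bottleneck 8, flow now 8.
Augment Hall→C1→Exit: bottleneck 4, flow now 12.
Augment Hall→C1→StairB→Exit: bottleneck 4, flow now 16.
No augmenting path remains; maximum flow = 16.
In the residual graph, reachable from Hall: {Hall, StairA, C2}.
Min-cut edges: Hall→C1 (8), Hall→Exit (8); capacity 8 + 8 = 16.
This cut is saturated, so no flow can exceed 16.

16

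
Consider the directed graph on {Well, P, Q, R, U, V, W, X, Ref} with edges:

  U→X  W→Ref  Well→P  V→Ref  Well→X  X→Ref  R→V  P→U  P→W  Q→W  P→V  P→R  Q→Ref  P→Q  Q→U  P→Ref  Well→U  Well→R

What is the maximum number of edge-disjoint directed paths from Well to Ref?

Assign every edge capacity 1; by Menger, the answer equals the max flow.
Path Well→P→Ref (+1); total 1.
Path Well→X→Ref (+1); total 2.
Path Well→R→V→Ref (+1); total 3.
No residual Well→Ref path; max flow = 3.
Certifying cut of size 3: {Well→P, Well→R, X→Ref}.

3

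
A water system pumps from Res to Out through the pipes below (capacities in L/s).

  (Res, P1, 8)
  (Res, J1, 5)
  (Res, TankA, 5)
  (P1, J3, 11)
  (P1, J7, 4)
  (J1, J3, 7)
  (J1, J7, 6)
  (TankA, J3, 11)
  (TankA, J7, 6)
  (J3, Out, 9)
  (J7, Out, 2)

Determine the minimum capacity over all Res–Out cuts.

Augment Res→P1→J3→Out: bottleneck 8, flow now 8.
Augment Res→J1→J3→Out: bottleneck 1, flow now 9.
Augment Res→J1→J7→Out: bottleneck 2, flow now 11.
No augmenting path remains; maximum flow = 11.
By max-flow min-cut, the minimum cut capacity equals the max flow.
In the residual graph, reachable from Res: {Res, P1, J1, TankA, J3, J7}.
Min-cut edges: J3→Out (9), J7→Out (2); capacity 9 + 2 = 11.

11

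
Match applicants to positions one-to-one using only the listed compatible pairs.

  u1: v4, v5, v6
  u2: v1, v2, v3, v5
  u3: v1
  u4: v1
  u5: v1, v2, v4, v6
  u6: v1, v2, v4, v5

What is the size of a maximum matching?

Unit-capacity flow: source→left, listed edges, right→sink; max matching = max flow.
Augmenting path u1→v4 (+1); matched 1.
Augmenting path u2→v1 (+1); matched 2.
Augmenting path u5→v2 (+1); matched 3.
Augmenting path u6→v5 (+1); matched 4.
Augmenting path u3→v1→u2→v3 (+1); matched 5.
No augmenting path remains; maximum matching = 5.
König certificate: {u1, u2, u5, u6, v1} is a vertex cover of size 5 (every listed pair touches it), so no matching can be larger.

5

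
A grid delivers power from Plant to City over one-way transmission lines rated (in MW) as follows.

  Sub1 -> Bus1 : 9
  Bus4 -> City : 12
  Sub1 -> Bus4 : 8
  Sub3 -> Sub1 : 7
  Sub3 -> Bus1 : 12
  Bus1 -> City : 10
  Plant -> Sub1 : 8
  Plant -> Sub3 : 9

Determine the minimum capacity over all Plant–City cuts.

Augment Plant→Sub3→Bus1→City: bottleneck 9, flow now 9.
Augment Plant→Sub1→Bus1→City: bottleneck 1, flow now 10.
Augment Plant→Sub1→Bus4→City: bottleneck 7, flow now 17.
No augmenting path remains; maximum flow = 17.
By max-flow min-cut, the minimum cut capacity equals the max flow.
In the residual graph, reachable from Plant: {Plant}.
Min-cut edges: Plant→Sub3 (9), Plant→Sub1 (8); capacity 9 + 8 = 17.

17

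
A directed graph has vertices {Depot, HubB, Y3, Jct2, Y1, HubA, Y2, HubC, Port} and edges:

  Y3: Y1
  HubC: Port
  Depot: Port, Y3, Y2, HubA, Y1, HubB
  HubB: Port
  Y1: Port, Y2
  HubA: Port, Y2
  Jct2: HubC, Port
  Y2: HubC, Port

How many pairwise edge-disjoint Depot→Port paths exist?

6

Assign every edge capacity 1; by Menger, the answer equals the max flow.
Path Depot→Port (+1); total 1.
Path Depot→HubB→Port (+1); total 2.
Path Depot→Y1→Port (+1); total 3.
Path Depot→HubA→Port (+1); total 4.
Path Depot→Y2→Port (+1); total 5.
Path Depot→Y3→Y1→Y2→HubC→Port (+1); total 6.
No residual Depot→Port path; max flow = 6.
Certifying cut of size 6: {Depot→HubA, Depot→HubB, Depot→Port, Depot→Y1, Depot→Y2, Depot→Y3}.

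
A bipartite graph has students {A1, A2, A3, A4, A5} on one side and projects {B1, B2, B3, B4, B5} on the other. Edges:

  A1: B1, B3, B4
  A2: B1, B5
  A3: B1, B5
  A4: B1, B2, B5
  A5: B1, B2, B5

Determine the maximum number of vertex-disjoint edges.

Unit-capacity flow: source→left, listed edges, right→sink; max matching = max flow.
Augmenting path A1→B1 (+1); matched 1.
Augmenting path A2→B5 (+1); matched 2.
Augmenting path A4→B2 (+1); matched 3.
Augmenting path A3→B1→A1→B3 (+1); matched 4.
No augmenting path remains; maximum matching = 4.
König certificate: {A1, B1, B2, B5} is a vertex cover of size 4 (every listed pair touches it), so no matching can be larger.

4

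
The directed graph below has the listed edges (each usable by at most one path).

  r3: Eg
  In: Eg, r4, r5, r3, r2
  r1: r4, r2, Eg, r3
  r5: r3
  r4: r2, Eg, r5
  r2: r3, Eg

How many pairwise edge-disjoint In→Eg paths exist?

Assign every edge capacity 1; by Menger, the answer equals the max flow.
Path In→Eg (+1); total 1.
Path In→r2→Eg (+1); total 2.
Path In→r3→Eg (+1); total 3.
Path In→r4→Eg (+1); total 4.
No residual In→Eg path; max flow = 4.
Certifying cut of size 4: {In→Eg, In→r2, In→r4, r3→Eg}.

4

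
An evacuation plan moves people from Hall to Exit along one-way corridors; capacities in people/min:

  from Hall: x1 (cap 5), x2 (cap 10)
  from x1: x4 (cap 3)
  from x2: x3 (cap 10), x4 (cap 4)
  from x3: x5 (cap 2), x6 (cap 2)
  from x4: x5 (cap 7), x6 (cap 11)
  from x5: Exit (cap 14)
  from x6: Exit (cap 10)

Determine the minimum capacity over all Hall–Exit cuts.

Augment Hall→x1→x4→x5→Exit: bottleneck 3, flow now 3.
Augment Hall→x2→x3→x5→Exit: bottleneck 2, flow now 5.
Augment Hall→x2→x3→x6→Exit: bottleneck 2, flow now 7.
Augment Hall→x2→x4→x5→Exit: bottleneck 4, flow now 11.
No augmenting path remains; maximum flow = 11.
By max-flow min-cut, the minimum cut capacity equals the max flow.
In the residual graph, reachable from Hall: {Hall, x1, x2, x3}.
Min-cut edges: x1→x4 (3), x2→x4 (4), x3→x5 (2), x3→x6 (2); capacity 3 + 4 + 2 + 2 = 11.

11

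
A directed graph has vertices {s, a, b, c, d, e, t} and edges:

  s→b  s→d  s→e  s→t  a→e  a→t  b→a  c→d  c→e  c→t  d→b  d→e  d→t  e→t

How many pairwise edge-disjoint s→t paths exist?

4

Assign every edge capacity 1; by Menger, the answer equals the max flow.
Path s→t (+1); total 1.
Path s→d→t (+1); total 2.
Path s→e→t (+1); total 3.
Path s→b→a→t (+1); total 4.
No residual s→t path; max flow = 4.
Certifying cut of size 4: {s→b, s→d, s→e, s→t}.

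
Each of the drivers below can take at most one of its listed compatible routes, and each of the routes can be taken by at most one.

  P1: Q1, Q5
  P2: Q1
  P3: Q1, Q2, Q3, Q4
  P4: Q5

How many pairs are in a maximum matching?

3

Unit-capacity flow: source→left, listed edges, right→sink; max matching = max flow.
Augmenting path P1→Q1 (+1); matched 1.
Augmenting path P3→Q2 (+1); matched 2.
Augmenting path P4→Q5 (+1); matched 3.
No augmenting path remains; maximum matching = 3.
König certificate: {P3, Q1, Q5} is a vertex cover of size 3 (every listed pair touches it), so no matching can be larger.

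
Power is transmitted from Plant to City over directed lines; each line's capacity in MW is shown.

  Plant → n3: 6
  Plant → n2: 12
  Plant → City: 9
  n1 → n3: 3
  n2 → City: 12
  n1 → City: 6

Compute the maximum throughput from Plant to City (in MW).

21

Augment Plant→City: bottleneck 9, flow now 9.
Augment Plant→n2→City: bottleneck 12, flow now 21.
No augmenting path remains; maximum flow = 21.
In the residual graph, reachable from Plant: {Plant, n3}.
Min-cut edges: Plant→n2 (12), Plant→City (9); capacity 12 + 9 = 21.
This cut is saturated, so no flow can exceed 21.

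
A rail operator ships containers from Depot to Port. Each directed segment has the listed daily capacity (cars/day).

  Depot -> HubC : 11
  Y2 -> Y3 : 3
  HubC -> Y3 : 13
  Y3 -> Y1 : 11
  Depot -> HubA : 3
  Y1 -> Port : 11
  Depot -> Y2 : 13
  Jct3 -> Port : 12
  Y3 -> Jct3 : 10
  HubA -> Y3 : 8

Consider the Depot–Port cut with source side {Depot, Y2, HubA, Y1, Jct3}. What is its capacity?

Edges leaving {Depot, Y2, HubA, Y1, Jct3}: Depot→HubC (11), Y2→Y3 (3), HubA→Y3 (8), Y1→Port (11), Jct3→Port (12).
Cut capacity = 11 + 3 + 8 + 11 + 12 = 45.

45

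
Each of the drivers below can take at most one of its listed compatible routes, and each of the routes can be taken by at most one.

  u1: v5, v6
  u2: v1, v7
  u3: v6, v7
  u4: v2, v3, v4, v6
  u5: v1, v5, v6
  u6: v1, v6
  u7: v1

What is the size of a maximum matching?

5

Unit-capacity flow: source→left, listed edges, right→sink; max matching = max flow.
Augmenting path u1→v5 (+1); matched 1.
Augmenting path u2→v1 (+1); matched 2.
Augmenting path u3→v6 (+1); matched 3.
Augmenting path u4→v2 (+1); matched 4.
Augmenting path u5→v1→u2→v7 (+1); matched 5.
No augmenting path remains; maximum matching = 5.
König certificate: {u4, v1, v5, v6, v7} is a vertex cover of size 5 (every listed pair touches it), so no matching can be larger.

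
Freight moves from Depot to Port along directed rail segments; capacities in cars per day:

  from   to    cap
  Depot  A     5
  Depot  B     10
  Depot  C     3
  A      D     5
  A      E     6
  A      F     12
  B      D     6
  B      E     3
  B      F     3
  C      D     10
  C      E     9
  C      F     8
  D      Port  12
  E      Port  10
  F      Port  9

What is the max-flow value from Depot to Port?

Augment Depot→A→D→Port: bottleneck 5, flow now 5.
Augment Depot→B→D→Port: bottleneck 6, flow now 11.
Augment Depot→B→E→Port: bottleneck 3, flow now 14.
Augment Depot→B→F→Port: bottleneck 1, flow now 15.
Augment Depot→C→D→Port: bottleneck 1, flow now 16.
Augment Depot→C→E→Port: bottleneck 2, flow now 18.
No augmenting path remains; maximum flow = 18.
In the residual graph, reachable from Depot: {Depot}.
Min-cut edges: Depot→A (5), Depot→B (10), Depot→C (3); capacity 5 + 10 + 3 = 18.
This cut is saturated, so no flow can exceed 18.

18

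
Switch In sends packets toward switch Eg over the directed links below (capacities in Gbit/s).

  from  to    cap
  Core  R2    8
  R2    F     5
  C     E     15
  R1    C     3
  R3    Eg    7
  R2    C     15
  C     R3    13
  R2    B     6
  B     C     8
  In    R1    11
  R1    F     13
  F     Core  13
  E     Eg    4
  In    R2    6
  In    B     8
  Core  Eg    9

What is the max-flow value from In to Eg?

20

Augment In→R2→C→E→Eg: bottleneck 4, flow now 4.
Augment In→R2→C→R3→Eg: bottleneck 2, flow now 6.
Augment In→R1→C→R3→Eg: bottleneck 3, flow now 9.
Augment In→R1→F→Core→Eg: bottleneck 8, flow now 17.
Augment In→B→C→R3→Eg: bottleneck 2, flow now 19.
Augment In→B→C→R2→F→Core→Eg: bottleneck 1, flow now 20. (uses reverse residual edge)
No augmenting path remains; maximum flow = 20.
In the residual graph, reachable from In: {In, R2, R1, B, C, F, E, R3, Core}.
Min-cut edges: E→Eg (4), R3→Eg (7), Core→Eg (9); capacity 4 + 7 + 9 = 20.
This cut is saturated, so no flow can exceed 20.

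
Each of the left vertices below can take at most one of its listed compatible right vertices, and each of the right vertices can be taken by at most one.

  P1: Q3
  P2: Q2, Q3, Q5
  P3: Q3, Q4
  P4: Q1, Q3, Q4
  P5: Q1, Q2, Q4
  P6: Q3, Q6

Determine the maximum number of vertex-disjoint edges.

6

Unit-capacity flow: source→left, listed edges, right→sink; max matching = max flow.
Augmenting path P1→Q3 (+1); matched 1.
Augmenting path P2→Q2 (+1); matched 2.
Augmenting path P3→Q4 (+1); matched 3.
Augmenting path P4→Q1 (+1); matched 4.
Augmenting path P6→Q6 (+1); matched 5.
Augmenting path P5→Q2→P2→Q5 (+1); matched 6.
No augmenting path remains; maximum matching = 6.
König certificate: {P1, P2, P3, P4, P5, P6} is a vertex cover of size 6 (every listed pair touches it), so no matching can be larger.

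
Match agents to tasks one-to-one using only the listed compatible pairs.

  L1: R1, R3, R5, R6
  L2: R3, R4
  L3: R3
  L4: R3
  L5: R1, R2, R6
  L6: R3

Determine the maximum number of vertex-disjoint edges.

4

Unit-capacity flow: source→left, listed edges, right→sink; max matching = max flow.
Augmenting path L1→R1 (+1); matched 1.
Augmenting path L2→R3 (+1); matched 2.
Augmenting path L5→R2 (+1); matched 3.
Augmenting path L3→R3→L2→R4 (+1); matched 4.
No augmenting path remains; maximum matching = 4.
König certificate: {L1, L2, L5, R3} is a vertex cover of size 4 (every listed pair touches it), so no matching can be larger.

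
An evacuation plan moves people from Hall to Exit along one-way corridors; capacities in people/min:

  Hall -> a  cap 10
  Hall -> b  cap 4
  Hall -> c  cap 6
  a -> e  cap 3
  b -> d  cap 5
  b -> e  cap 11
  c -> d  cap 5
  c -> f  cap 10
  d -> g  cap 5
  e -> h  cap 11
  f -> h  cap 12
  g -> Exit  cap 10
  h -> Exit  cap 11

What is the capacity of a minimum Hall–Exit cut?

13

Augment Hall→a→e→h→Exit: bottleneck 3, flow now 3.
Augment Hall→b→d→g→Exit: bottleneck 4, flow now 7.
Augment Hall→c→d→g→Exit: bottleneck 1, flow now 8.
Augment Hall→c→f→h→Exit: bottleneck 5, flow now 13.
No augmenting path remains; maximum flow = 13.
By max-flow min-cut, the minimum cut capacity equals the max flow.
In the residual graph, reachable from Hall: {Hall, a}.
Min-cut edges: Hall→b (4), Hall→c (6), a→e (3); capacity 4 + 6 + 3 = 13.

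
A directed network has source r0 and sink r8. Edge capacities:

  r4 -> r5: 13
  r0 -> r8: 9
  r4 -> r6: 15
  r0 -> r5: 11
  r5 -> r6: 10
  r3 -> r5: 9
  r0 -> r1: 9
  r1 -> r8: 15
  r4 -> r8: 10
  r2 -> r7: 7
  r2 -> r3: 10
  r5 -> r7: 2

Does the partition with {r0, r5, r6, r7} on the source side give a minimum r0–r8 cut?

Yes — it is a minimum cut (capacity 18).

Given cut capacity: 9 + 9 = 18.
Augment r0→r8: bottleneck 9, flow now 9.
Augment r0→r1→r8: bottleneck 9, flow now 18.
No augmenting path remains; maximum flow = 18.
Cut capacity 18 equals the max flow, so it is a minimum cut.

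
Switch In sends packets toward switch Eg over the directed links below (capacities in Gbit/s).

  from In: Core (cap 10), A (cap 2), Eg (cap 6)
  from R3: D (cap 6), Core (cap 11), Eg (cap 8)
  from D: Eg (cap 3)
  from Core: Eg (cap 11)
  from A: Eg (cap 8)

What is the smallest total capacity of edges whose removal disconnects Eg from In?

Augment In→Eg: bottleneck 6, flow now 6.
Augment In→Core→Eg: bottleneck 10, flow now 16.
Augment In→A→Eg: bottleneck 2, flow now 18.
No augmenting path remains; maximum flow = 18.
By max-flow min-cut, the minimum cut capacity equals the max flow.
In the residual graph, reachable from In: {In}.
Min-cut edges: In→Core (10), In→A (2), In→Eg (6); capacity 10 + 2 + 6 = 18.

18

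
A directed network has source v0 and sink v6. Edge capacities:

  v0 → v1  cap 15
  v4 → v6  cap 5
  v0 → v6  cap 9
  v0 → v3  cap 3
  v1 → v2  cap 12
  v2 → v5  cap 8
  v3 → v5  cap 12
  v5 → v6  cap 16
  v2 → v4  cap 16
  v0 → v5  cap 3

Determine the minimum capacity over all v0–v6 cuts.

Augment v0→v6: bottleneck 9, flow now 9.
Augment v0→v5→v6: bottleneck 3, flow now 12.
Augment v0→v3→v5→v6: bottleneck 3, flow now 15.
Augment v0→v1→v2→v4→v6: bottleneck 5, flow now 20.
Augment v0→v1→v2→v5→v6: bottleneck 7, flow now 27.
No augmenting path remains; maximum flow = 27.
By max-flow min-cut, the minimum cut capacity equals the max flow.
In the residual graph, reachable from v0: {v0, v1}.
Min-cut edges: v0→v3 (3), v0→v5 (3), v0→v6 (9), v1→v2 (12); capacity 3 + 3 + 9 + 12 = 27.

27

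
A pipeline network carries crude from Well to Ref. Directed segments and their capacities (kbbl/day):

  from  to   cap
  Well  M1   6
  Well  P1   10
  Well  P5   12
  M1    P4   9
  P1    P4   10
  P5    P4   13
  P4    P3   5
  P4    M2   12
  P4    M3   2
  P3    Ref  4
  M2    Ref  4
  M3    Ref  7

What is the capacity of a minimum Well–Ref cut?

Augment Well→M1→P4→P3→Ref: bottleneck 4, flow now 4.
Augment Well→M1→P4→M2→Ref: bottleneck 2, flow now 6.
Augment Well→P1→P4→M2→Ref: bottleneck 2, flow now 8.
Augment Well→P1→P4→M3→Ref: bottleneck 2, flow now 10.
No augmenting path remains; maximum flow = 10.
By max-flow min-cut, the minimum cut capacity equals the max flow.
In the residual graph, reachable from Well: {Well, M1, P1, P5, P4, P3, M2}.
Min-cut edges: P4→M3 (2), P3→Ref (4), M2→Ref (4); capacity 2 + 4 + 4 = 10.

10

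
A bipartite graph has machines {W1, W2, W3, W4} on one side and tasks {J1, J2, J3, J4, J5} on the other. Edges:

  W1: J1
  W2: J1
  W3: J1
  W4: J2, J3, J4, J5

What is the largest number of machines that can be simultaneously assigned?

2

Unit-capacity flow: source→left, listed edges, right→sink; max matching = max flow.
Augmenting path W1→J1 (+1); matched 1.
Augmenting path W4→J2 (+1); matched 2.
No augmenting path remains; maximum matching = 2.
König certificate: {W4, J1} is a vertex cover of size 2 (every listed pair touches it), so no matching can be larger.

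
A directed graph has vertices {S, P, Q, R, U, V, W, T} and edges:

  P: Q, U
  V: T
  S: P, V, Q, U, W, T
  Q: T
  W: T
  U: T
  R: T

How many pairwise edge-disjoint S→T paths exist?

Assign every edge capacity 1; by Menger, the answer equals the max flow.
Path S→T (+1); total 1.
Path S→Q→T (+1); total 2.
Path S→U→T (+1); total 3.
Path S→V→T (+1); total 4.
Path S→W→T (+1); total 5.
No residual S→T path; max flow = 5.
Certifying cut of size 5: {Q→T, S→T, S→V, S→W, U→T}.

5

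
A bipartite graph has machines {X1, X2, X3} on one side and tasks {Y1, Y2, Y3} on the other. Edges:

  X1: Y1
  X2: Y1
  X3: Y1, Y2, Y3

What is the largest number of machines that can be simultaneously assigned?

Unit-capacity flow: source→left, listed edges, right→sink; max matching = max flow.
Augmenting path X1→Y1 (+1); matched 1.
Augmenting path X3→Y2 (+1); matched 2.
No augmenting path remains; maximum matching = 2.
König certificate: {X3, Y1} is a vertex cover of size 2 (every listed pair touches it), so no matching can be larger.

2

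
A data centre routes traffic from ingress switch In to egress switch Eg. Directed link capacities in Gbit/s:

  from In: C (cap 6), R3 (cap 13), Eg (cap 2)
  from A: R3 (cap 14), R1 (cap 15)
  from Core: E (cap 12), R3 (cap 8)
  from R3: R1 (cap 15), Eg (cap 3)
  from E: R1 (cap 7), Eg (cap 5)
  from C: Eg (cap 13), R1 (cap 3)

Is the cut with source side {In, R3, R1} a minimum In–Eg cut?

Yes — it is a minimum cut (capacity 11).

Given cut capacity: 6 + 2 + 3 = 11.
Augment In→Eg: bottleneck 2, flow now 2.
Augment In→R3→Eg: bottleneck 3, flow now 5.
Augment In→C→Eg: bottleneck 6, flow now 11.
No augmenting path remains; maximum flow = 11.
Cut capacity 11 equals the max flow, so it is a minimum cut.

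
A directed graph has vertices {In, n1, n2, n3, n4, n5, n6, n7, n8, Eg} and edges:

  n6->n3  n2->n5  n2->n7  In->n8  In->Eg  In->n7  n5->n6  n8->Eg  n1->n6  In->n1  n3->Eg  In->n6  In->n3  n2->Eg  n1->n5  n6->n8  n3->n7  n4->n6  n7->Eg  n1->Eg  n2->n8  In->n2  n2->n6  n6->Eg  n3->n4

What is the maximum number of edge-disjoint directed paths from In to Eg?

7

Assign every edge capacity 1; by Menger, the answer equals the max flow.
Path In→Eg (+1); total 1.
Path In→n1→Eg (+1); total 2.
Path In→n2→Eg (+1); total 3.
Path In→n3→Eg (+1); total 4.
Path In→n6→Eg (+1); total 5.
Path In→n7→Eg (+1); total 6.
Path In→n8→Eg (+1); total 7.
No residual In→Eg path; max flow = 7.
Certifying cut of size 7: {In→Eg, In→n1, In→n2, In→n3, In→n6, In→n7, In→n8}.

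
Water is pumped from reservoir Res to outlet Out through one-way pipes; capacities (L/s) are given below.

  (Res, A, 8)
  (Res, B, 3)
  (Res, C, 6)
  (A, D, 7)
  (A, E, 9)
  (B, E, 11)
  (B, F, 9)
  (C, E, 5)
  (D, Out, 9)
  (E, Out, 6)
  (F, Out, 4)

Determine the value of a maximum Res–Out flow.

Augment Res→A→D→Out: bottleneck 7, flow now 7.
Augment Res→A→E→Out: bottleneck 1, flow now 8.
Augment Res→B→E→Out: bottleneck 3, flow now 11.
Augment Res→C→E→Out: bottleneck 2, flow now 13.
Augment Res→C→E→B→F→Out: bottleneck 3, flow now 16. (uses reverse residual edge)
No augmenting path remains; maximum flow = 16.
In the residual graph, reachable from Res: {Res, C}.
Min-cut edges: Res→A (8), Res→B (3), C→E (5); capacity 8 + 3 + 5 = 16.
This cut is saturated, so no flow can exceed 16.

16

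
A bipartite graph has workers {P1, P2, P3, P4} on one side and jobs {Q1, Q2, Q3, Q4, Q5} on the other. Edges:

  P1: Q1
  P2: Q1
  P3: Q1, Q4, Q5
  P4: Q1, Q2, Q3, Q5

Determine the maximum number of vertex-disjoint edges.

Unit-capacity flow: source→left, listed edges, right→sink; max matching = max flow.
Augmenting path P1→Q1 (+1); matched 1.
Augmenting path P3→Q4 (+1); matched 2.
Augmenting path P4→Q2 (+1); matched 3.
No augmenting path remains; maximum matching = 3.
König certificate: {P3, P4, Q1} is a vertex cover of size 3 (every listed pair touches it), so no matching can be larger.

3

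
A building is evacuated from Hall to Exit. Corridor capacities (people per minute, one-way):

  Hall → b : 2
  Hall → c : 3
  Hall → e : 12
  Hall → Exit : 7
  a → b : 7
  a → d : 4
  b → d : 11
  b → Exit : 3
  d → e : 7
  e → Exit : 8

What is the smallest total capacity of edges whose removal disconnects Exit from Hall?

Augment Hall→Exit: bottleneck 7, flow now 7.
Augment Hall→b→Exit: bottleneck 2, flow now 9.
Augment Hall→e→Exit: bottleneck 8, flow now 17.
No augmenting path remains; maximum flow = 17.
By max-flow min-cut, the minimum cut capacity equals the max flow.
In the residual graph, reachable from Hall: {Hall, c, e}.
Min-cut edges: Hall→b (2), Hall→Exit (7), e→Exit (8); capacity 2 + 7 + 8 = 17.

17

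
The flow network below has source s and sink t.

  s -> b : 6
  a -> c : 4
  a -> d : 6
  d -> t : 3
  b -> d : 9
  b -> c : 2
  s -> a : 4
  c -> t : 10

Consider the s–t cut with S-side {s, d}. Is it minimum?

No — its capacity is 13, but the minimum cut has capacity 9.

Given cut capacity: 4 + 6 + 3 = 13.
Augment s→a→c→t: bottleneck 4, flow now 4.
Augment s→b→c→t: bottleneck 2, flow now 6.
Augment s→b→d→t: bottleneck 3, flow now 9.
No augmenting path remains; maximum flow = 9.
In the residual graph, reachable from s: {s, b, d}.
Min-cut edges: s→a (4), b→c (2), d→t (3); capacity 4 + 2 + 3 = 9.
Cut capacity 13 exceeds the max flow 9, so it is not minimum.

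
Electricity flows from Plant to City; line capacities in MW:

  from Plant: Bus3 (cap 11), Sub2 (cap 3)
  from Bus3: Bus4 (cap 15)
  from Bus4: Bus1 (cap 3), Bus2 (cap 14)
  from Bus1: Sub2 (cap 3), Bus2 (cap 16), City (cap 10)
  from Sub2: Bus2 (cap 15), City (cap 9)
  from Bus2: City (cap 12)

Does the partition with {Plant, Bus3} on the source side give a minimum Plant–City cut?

Given cut capacity: 3 + 15 = 18.
Augment Plant→Sub2→City: bottleneck 3, flow now 3.
Augment Plant→Bus3→Bus4→Bus1→City: bottleneck 3, flow now 6.
Augment Plant→Bus3→Bus4→Bus2→City: bottleneck 8, flow now 14.
No augmenting path remains; maximum flow = 14.
In the residual graph, reachable from Plant: {Plant}.
Min-cut edges: Plant→Bus3 (11), Plant→Sub2 (3); capacity 11 + 3 = 14.
Cut capacity 18 exceeds the max flow 14, so it is not minimum.

No — its capacity is 18, but the minimum cut has capacity 14.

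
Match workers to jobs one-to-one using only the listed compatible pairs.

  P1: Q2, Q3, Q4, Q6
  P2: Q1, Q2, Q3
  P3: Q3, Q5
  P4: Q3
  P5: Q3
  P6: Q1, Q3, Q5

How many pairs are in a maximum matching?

Unit-capacity flow: source→left, listed edges, right→sink; max matching = max flow.
Augmenting path P1→Q2 (+1); matched 1.
Augmenting path P2→Q1 (+1); matched 2.
Augmenting path P3→Q3 (+1); matched 3.
Augmenting path P6→Q5 (+1); matched 4.
Augmenting path P4→Q3→P3→Q5→P6→Q1→P2→Q2→P1→Q4 (+1); matched 5.
No augmenting path remains; maximum matching = 5.
König certificate: {P1, P2, P3, P6, Q3} is a vertex cover of size 5 (every listed pair touches it), so no matching can be larger.

5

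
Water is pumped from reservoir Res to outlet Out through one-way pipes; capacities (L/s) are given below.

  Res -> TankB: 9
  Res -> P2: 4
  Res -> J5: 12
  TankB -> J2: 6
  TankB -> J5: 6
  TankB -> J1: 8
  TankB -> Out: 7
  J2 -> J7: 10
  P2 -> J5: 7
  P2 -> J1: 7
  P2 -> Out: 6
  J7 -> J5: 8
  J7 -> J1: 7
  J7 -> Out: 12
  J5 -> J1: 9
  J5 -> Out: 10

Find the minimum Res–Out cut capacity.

Augment Res→TankB→Out: bottleneck 7, flow now 7.
Augment Res→P2→Out: bottleneck 4, flow now 11.
Augment Res→J5→Out: bottleneck 10, flow now 21.
Augment Res→TankB→J2→J7→Out: bottleneck 2, flow now 23.
No augmenting path remains; maximum flow = 23.
By max-flow min-cut, the minimum cut capacity equals the max flow.
In the residual graph, reachable from Res: {Res, J5, J1}.
Min-cut edges: Res→TankB (9), Res→P2 (4), J5→Out (10); capacity 9 + 4 + 10 = 23.

23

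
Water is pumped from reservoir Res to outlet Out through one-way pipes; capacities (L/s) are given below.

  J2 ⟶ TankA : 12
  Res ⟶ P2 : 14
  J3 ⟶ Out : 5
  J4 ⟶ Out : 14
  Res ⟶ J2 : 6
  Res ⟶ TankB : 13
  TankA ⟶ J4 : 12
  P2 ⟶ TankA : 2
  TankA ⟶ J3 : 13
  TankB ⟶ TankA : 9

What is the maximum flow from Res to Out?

Augment Res→J2→TankA→J3→Out: bottleneck 5, flow now 5.
Augment Res→J2→TankA→J4→Out: bottleneck 1, flow now 6.
Augment Res→TankB→TankA→J4→Out: bottleneck 9, flow now 15.
Augment Res→P2→TankA→J4→Out: bottleneck 2, flow now 17.
No augmenting path remains; maximum flow = 17.
In the residual graph, reachable from Res: {Res, TankB, P2}.
Min-cut edges: Res→J2 (6), TankB→TankA (9), P2→TankA (2); capacity 6 + 9 + 2 = 17.
This cut is saturated, so no flow can exceed 17.

17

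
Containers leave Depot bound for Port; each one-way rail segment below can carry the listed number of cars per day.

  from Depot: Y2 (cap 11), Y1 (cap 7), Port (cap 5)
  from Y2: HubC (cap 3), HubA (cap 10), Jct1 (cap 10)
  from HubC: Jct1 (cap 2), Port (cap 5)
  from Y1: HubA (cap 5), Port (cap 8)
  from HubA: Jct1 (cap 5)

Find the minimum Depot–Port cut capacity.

Augment Depot→Port: bottleneck 5, flow now 5.
Augment Depot→Y1→Port: bottleneck 7, flow now 12.
Augment Depot→Y2→HubC→Port: bottleneck 3, flow now 15.
No augmenting path remains; maximum flow = 15.
By max-flow min-cut, the minimum cut capacity equals the max flow.
In the residual graph, reachable from Depot: {Depot, Y2, HubA, Jct1}.
Min-cut edges: Depot→Y1 (7), Depot→Port (5), Y2→HubC (3); capacity 7 + 5 + 3 = 15.

15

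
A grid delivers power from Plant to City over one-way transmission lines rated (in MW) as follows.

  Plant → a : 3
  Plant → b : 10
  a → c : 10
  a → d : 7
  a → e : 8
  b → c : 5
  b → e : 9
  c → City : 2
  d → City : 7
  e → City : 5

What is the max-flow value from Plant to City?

10

Augment Plant→a→c→City: bottleneck 2, flow now 2.
Augment Plant→a→d→City: bottleneck 1, flow now 3.
Augment Plant→b→e→City: bottleneck 5, flow now 8.
Augment Plant→b→c→a→d→City: bottleneck 2, flow now 10. (uses reverse residual edge)
No augmenting path remains; maximum flow = 10.
In the residual graph, reachable from Plant: {Plant, b, c, e}.
Min-cut edges: Plant→a (3), c→City (2), e→City (5); capacity 3 + 2 + 5 = 10.
This cut is saturated, so no flow can exceed 10.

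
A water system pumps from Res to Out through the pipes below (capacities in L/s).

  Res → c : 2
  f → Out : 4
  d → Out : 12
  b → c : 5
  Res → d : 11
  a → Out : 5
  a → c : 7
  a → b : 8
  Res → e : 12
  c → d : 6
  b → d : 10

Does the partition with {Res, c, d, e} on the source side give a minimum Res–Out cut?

Yes — it is a minimum cut (capacity 12).

Given cut capacity: 12 = 12.
Augment Res→d→Out: bottleneck 11, flow now 11.
Augment Res→c→d→Out: bottleneck 1, flow now 12.
No augmenting path remains; maximum flow = 12.
Cut capacity 12 equals the max flow, so it is a minimum cut.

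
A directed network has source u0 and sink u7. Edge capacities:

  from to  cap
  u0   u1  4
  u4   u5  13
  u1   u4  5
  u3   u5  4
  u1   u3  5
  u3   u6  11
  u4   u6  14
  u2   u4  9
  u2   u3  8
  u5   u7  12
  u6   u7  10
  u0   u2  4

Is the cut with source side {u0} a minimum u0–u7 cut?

Yes — it is a minimum cut (capacity 8).

Given cut capacity: 4 + 4 = 8.
Augment u0→u1→u3→u5→u7: bottleneck 4, flow now 4.
Augment u0→u2→u3→u6→u7: bottleneck 4, flow now 8.
No augmenting path remains; maximum flow = 8.
Cut capacity 8 equals the max flow, so it is a minimum cut.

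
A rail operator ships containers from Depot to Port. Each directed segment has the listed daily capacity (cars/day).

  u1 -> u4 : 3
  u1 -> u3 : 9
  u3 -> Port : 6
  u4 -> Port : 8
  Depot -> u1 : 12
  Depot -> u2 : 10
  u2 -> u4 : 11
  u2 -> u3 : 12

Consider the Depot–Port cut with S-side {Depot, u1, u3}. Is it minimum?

Given cut capacity: 10 + 3 + 6 = 19.
Augment Depot→u1→u3→Port: bottleneck 6, flow now 6.
Augment Depot→u1→u4→Port: bottleneck 3, flow now 9.
Augment Depot→u2→u4→Port: bottleneck 5, flow now 14.
No augmenting path remains; maximum flow = 14.
In the residual graph, reachable from Depot: {Depot, u1, u2, u3, u4}.
Min-cut edges: u3→Port (6), u4→Port (8); capacity 6 + 8 = 14.
Cut capacity 19 exceeds the max flow 14, so it is not minimum.

No — its capacity is 19, but the minimum cut has capacity 14.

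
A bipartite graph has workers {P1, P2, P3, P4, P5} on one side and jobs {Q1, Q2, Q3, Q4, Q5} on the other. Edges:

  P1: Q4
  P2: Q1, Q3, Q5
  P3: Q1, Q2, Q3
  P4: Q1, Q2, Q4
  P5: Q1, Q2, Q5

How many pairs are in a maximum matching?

5

Unit-capacity flow: source→left, listed edges, right→sink; max matching = max flow.
Augmenting path P1→Q4 (+1); matched 1.
Augmenting path P2→Q1 (+1); matched 2.
Augmenting path P3→Q2 (+1); matched 3.
Augmenting path P5→Q5 (+1); matched 4.
Augmenting path P4→Q1→P2→Q3 (+1); matched 5.
No augmenting path remains; maximum matching = 5.
König certificate: {P1, P2, P3, P4, P5} is a vertex cover of size 5 (every listed pair touches it), so no matching can be larger.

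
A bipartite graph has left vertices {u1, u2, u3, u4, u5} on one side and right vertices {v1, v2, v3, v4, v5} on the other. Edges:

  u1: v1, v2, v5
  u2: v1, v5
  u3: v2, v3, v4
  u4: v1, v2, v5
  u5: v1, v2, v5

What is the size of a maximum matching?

4

Unit-capacity flow: source→left, listed edges, right→sink; max matching = max flow.
Augmenting path u1→v1 (+1); matched 1.
Augmenting path u2→v5 (+1); matched 2.
Augmenting path u3→v2 (+1); matched 3.
Augmenting path u4→v2→u3→v3 (+1); matched 4.
No augmenting path remains; maximum matching = 4.
König certificate: {u3, v1, v2, v5} is a vertex cover of size 4 (every listed pair touches it), so no matching can be larger.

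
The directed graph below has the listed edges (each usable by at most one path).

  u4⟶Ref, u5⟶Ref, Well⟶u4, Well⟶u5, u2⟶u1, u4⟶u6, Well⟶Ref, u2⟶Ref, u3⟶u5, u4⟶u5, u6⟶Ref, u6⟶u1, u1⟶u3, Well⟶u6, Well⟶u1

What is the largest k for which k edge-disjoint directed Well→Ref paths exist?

4

Assign every edge capacity 1; by Menger, the answer equals the max flow.
Path Well→Ref (+1); total 1.
Path Well→u4→Ref (+1); total 2.
Path Well→u5→Ref (+1); total 3.
Path Well→u6→Ref (+1); total 4.
No residual Well→Ref path; max flow = 4.
Certifying cut of size 4: {Well→Ref, Well→u4, Well→u6, u5→Ref}.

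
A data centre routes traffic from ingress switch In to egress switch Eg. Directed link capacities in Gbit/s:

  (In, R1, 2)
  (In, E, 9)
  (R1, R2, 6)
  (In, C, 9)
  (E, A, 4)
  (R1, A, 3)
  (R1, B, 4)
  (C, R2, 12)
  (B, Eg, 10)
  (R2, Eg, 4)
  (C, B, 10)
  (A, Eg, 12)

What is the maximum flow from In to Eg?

Augment In→R1→A→Eg: bottleneck 2, flow now 2.
Augment In→C→R2→Eg: bottleneck 4, flow now 6.
Augment In→C→B→Eg: bottleneck 5, flow now 11.
Augment In→E→A→Eg: bottleneck 4, flow now 15.
No augmenting path remains; maximum flow = 15.
In the residual graph, reachable from In: {In, E}.
Min-cut edges: In→R1 (2), In→C (9), E→A (4); capacity 2 + 9 + 4 = 15.
This cut is saturated, so no flow can exceed 15.

15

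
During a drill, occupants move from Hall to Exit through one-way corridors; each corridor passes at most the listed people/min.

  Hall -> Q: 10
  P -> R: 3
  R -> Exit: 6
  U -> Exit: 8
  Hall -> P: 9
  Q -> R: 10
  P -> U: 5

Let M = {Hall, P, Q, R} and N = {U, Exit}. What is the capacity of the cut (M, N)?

Edges leaving {Hall, P, Q, R}: P→U (5), R→Exit (6).
Cut capacity = 5 + 6 = 11.

11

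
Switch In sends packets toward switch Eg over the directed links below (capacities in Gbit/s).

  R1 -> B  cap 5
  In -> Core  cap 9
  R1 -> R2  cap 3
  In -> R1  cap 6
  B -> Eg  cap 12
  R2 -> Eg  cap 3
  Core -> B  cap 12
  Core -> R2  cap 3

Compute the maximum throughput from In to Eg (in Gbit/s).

Augment In→Core→B→Eg: bottleneck 9, flow now 9.
Augment In→R1→B→Eg: bottleneck 3, flow now 12.
Augment In→R1→R2→Eg: bottleneck 3, flow now 15.
No augmenting path remains; maximum flow = 15.
In the residual graph, reachable from In: {In}.
Min-cut edges: In→Core (9), In→R1 (6); capacity 9 + 6 = 15.
This cut is saturated, so no flow can exceed 15.

15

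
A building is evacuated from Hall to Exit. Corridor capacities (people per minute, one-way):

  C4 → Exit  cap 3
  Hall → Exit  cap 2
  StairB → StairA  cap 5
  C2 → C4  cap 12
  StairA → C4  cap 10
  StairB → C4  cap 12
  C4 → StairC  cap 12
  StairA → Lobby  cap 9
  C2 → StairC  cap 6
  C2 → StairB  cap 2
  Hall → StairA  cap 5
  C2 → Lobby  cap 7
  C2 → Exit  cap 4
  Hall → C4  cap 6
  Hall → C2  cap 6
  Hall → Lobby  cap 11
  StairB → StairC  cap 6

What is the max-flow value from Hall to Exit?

9

Augment Hall→Exit: bottleneck 2, flow now 2.
Augment Hall→C2→Exit: bottleneck 4, flow now 6.
Augment Hall→C4→Exit: bottleneck 3, flow now 9.
No augmenting path remains; maximum flow = 9.
In the residual graph, reachable from Hall: {Hall, C2, StairB, StairA, Lobby, C4, StairC}.
Min-cut edges: Hall→Exit (2), C2→Exit (4), C4→Exit (3); capacity 2 + 4 + 3 = 9.
This cut is saturated, so no flow can exceed 9.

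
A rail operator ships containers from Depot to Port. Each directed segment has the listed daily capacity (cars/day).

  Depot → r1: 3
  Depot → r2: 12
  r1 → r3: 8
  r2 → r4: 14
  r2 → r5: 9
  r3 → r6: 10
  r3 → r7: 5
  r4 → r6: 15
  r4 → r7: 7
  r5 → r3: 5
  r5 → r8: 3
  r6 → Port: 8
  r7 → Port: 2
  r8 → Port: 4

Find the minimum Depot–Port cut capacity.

Augment Depot→r1→r3→r6→Port: bottleneck 3, flow now 3.
Augment Depot→r2→r4→r6→Port: bottleneck 5, flow now 8.
Augment Depot→r2→r4→r7→Port: bottleneck 2, flow now 10.
Augment Depot→r2→r5→r8→Port: bottleneck 3, flow now 13.
No augmenting path remains; maximum flow = 13.
By max-flow min-cut, the minimum cut capacity equals the max flow.
In the residual graph, reachable from Depot: {Depot, r1, r2, r3, r4, r5, r6, r7}.
Min-cut edges: r5→r8 (3), r6→Port (8), r7→Port (2); capacity 3 + 8 + 2 = 13.

13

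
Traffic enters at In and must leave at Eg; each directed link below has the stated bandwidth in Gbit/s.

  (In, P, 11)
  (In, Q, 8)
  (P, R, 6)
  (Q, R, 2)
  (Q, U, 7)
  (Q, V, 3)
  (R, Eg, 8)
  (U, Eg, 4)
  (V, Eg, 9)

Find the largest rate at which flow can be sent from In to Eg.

Augment In→P→R→Eg: bottleneck 6, flow now 6.
Augment In→Q→R→Eg: bottleneck 2, flow now 8.
Augment In→Q→U→Eg: bottleneck 4, flow now 12.
Augment In→Q→V→Eg: bottleneck 2, flow now 14.
No augmenting path remains; maximum flow = 14.
In the residual graph, reachable from In: {In, P}.
Min-cut edges: In→Q (8), P→R (6); capacity 8 + 6 = 14.
This cut is saturated, so no flow can exceed 14.

14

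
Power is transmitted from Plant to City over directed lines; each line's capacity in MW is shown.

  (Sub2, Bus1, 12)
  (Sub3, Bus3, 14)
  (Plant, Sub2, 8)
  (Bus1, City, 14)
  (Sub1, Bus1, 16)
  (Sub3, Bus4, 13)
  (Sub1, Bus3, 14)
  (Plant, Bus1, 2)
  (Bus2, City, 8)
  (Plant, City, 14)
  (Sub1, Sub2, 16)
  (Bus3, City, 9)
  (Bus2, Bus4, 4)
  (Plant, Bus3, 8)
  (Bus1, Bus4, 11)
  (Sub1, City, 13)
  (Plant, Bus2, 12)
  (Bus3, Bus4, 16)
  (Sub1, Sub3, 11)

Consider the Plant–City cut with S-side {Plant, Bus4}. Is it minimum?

No — its capacity is 44, but the minimum cut has capacity 40.

Given cut capacity: 8 + 12 + 2 + 8 + 14 = 44.
Augment Plant→City: bottleneck 14, flow now 14.
Augment Plant→Bus2→City: bottleneck 8, flow now 22.
Augment Plant→Bus1→City: bottleneck 2, flow now 24.
Augment Plant→Bus3→City: bottleneck 8, flow now 32.
Augment Plant→Sub2→Bus1→City: bottleneck 8, flow now 40.
No augmenting path remains; maximum flow = 40.
In the residual graph, reachable from Plant: {Plant, Bus2, Bus4}.
Min-cut edges: Plant→Sub2 (8), Plant→Bus1 (2), Plant→Bus3 (8), Plant→City (14), Bus2→City (8); capacity 8 + 2 + 8 + 14 + 8 = 40.
Cut capacity 44 exceeds the max flow 40, so it is not minimum.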